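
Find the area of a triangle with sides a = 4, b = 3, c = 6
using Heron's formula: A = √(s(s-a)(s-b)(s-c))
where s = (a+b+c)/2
s = (4 + 3 + 6)/2 = 13/2 = 6.5
s − a = 2.5, s − b = 3.5, s − c = 0.5
s(s−a)(s−b)(s−c) = 6.5·2.5·3.5·0.5 = 28.4375
Area = √28.4375 ≈ 5.33268

s = 6.5, Area = 5.333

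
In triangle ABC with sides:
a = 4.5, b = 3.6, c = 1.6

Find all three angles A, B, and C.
Law of cosines for each angle (a² = 20.25, b² = 12.96, c² = 2.56):
cos(A) = (b² + c² − a²)/(2bc) = (12.96 + 2.56 − 20.25)/(2·3.6·1.6) = -4.73/11.52 ≈ -0.41059  ⇒  A ≈ 114.242°
cos(B) = (a² + c² − b²)/(2ac) = (20.25 + 2.56 − 12.96)/(2·4.5·1.6) = 9.85/14.4 ≈ 0.684028  ⇒  B ≈ 46.8408°
cos(C) = (a² + b² − c²)/(2ab) = (20.25 + 12.96 − 2.56)/(2·4.5·3.6) = 30.65/32.4 ≈ 0.945988  ⇒  C ≈ 18.9173°
Check: A + B + C ≈ 180°

A = 114.2°, B = 46.84°, C = 18.92°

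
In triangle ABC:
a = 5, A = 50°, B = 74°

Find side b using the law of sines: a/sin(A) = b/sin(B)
a/sin(A) = b/sin(B)  ⇒  b = a·sin(B)/sin(A) = 5·sin(74°)/sin(50°)
sin(74°) ≈ 0.961262, sin(50°) ≈ 0.766044
b ≈ 5·0.961262/0.766044 ≈ 4.80631/0.766044 ≈ 6.27419

b = 6.274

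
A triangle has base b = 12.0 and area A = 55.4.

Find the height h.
A = ½·b·h  ⇒  h = 2A/b = 2·55.4/12.0 = 110.8/12.0 ≈ 9.23333

h = 9.233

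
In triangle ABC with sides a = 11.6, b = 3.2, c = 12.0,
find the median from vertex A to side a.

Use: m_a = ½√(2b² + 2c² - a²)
m_a = ½√(2·3.2² + 2·12.0² − 11.6²) = ½√(2·10.24 + 2·144 − 134.56) = ½√(20.48 + 288 − 134.56) = ½√173.92
√173.92 ≈ 13.1879, so m_a ≈ 6.59394

m_a = 6.594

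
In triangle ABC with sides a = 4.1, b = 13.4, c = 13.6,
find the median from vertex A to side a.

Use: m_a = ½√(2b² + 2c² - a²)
m_a = ½√(2·13.4² + 2·13.6² − 4.1²) = ½√(2·179.56 + 2·184.96 − 16.81) = ½√(359.12 + 369.92 − 16.81) = ½√712.23
√712.23 ≈ 26.6876, so m_a ≈ 13.3438

m_a = 13.34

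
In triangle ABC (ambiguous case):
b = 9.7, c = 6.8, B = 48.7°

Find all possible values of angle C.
b/sin(B) = c/sin(C)  ⇒  sin(C) = c·sin(B)/b = 6.8·sin(48.7°)/9.7
sin(48.7°) ≈ 0.751264
sin(C) ≈ 6.8·0.751264/9.7 ≈ 5.1086/9.7 ≈ 0.526659
Candidate 1: C₁ = arcsin(0.526659) ≈ 31.78°  →  A = 180° − 48.7° − 31.78° ≈ 99.52° > 0, valid
Candidate 2: C₂ = 180° − C₁ ≈ 148.22°  →  A = 180° − 48.7° − 148.22° ≈ -16.92° ≤ 0, not a valid triangle

C = 31.78° (one solution)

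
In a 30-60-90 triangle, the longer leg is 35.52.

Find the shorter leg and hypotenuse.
In a 30-60-90 triangle the sides are in ratio 1 : √3 : 2, so short leg = long leg/√3 and hypotenuse = 2·(short leg).
Short leg = 35.52/√3 ≈ 35.52/1.73205 ≈ 20.5075
Hypotenuse = 2·20.5075 ≈ 41.015

Short leg = 20.51, Hypotenuse = 41.01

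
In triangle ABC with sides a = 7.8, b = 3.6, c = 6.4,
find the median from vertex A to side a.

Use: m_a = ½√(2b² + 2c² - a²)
m_a = ½√(2·3.6² + 2·6.4² − 7.8²) = ½√(2·12.96 + 2·40.96 − 60.84) = ½√(25.92 + 81.92 − 60.84) = ½√47
√47 ≈ 6.85565, so m_a ≈ 3.42783

m_a = 3.428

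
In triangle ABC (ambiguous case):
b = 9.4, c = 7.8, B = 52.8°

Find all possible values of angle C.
b/sin(B) = c/sin(C)  ⇒  sin(C) = c·sin(B)/b = 7.8·sin(52.8°)/9.4
sin(52.8°) ≈ 0.79653
sin(C) ≈ 7.8·0.79653/9.4 ≈ 6.21293/9.4 ≈ 0.66095
Candidate 1: C₁ = arcsin(0.66095) ≈ 41.3724°  →  A = 180° − 52.8° − 41.3724° ≈ 85.8276° > 0, valid
Candidate 2: C₂ = 180° − C₁ ≈ 138.628°  →  A = 180° − 52.8° − 138.628° ≈ -11.4276° ≤ 0, not a valid triangle

C = 41.37° (one solution)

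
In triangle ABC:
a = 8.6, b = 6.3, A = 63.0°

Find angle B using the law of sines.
a/sin(A) = b/sin(B)  ⇒  sin(B) = b·sin(A)/a = 6.3·sin(63.0°)/8.6
sin(63.0°) ≈ 0.891007
sin(B) ≈ 6.3·0.891007/8.6 ≈ 5.61334/8.6 ≈ 0.652714
B = arcsin(0.652714) ≈ 40.7465°
(Since b ≤ a we need B ≤ A, so the obtuse alternative 180° − 40.7465° ≈ 139.253° is rejected.)

B = 40.75°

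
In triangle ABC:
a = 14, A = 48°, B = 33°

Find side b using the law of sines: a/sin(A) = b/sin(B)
a/sin(A) = b/sin(B)  ⇒  b = a·sin(B)/sin(A) = 14·sin(33°)/sin(48°)
sin(33°) ≈ 0.544639, sin(48°) ≈ 0.743145
b ≈ 14·0.544639/0.743145 ≈ 7.62495/0.743145 ≈ 10.2604

b = 10.26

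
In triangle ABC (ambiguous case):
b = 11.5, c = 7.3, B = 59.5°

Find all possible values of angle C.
b/sin(B) = c/sin(C)  ⇒  sin(C) = c·sin(B)/b = 7.3·sin(59.5°)/11.5
sin(59.5°) ≈ 0.861629
sin(C) ≈ 7.3·0.861629/11.5 ≈ 6.28989/11.5 ≈ 0.546947
Candidate 1: C₁ = arcsin(0.546947) ≈ 33.1578°  →  A = 180° − 59.5° − 33.1578° ≈ 87.3422° > 0, valid
Candidate 2: C₂ = 180° − C₁ ≈ 146.842°  →  A = 180° − 59.5° − 146.842° ≈ -26.3422° ≤ 0, not a valid triangle

C = 33.16° (one solution)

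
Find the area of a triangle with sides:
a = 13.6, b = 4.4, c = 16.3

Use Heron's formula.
s = (13.6 + 4.4 + 16.3)/2 = 34.3/2 = 17.15
s − a = 3.55, s − b = 12.75, s − c = 0.85
s(s−a)(s−b)(s−c) = 17.15·3.55·12.75·0.85 ≈ 659.814
Area = √659.814 ≈ 25.6868

Area = 25.69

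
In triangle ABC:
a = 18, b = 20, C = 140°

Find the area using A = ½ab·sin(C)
A = ½·a·b·sin(C) = ½·18·20·sin(140°)
sin(140°) ≈ 0.642788
A ≈ ½·360·0.642788 = 180·0.642788 ≈ 115.702

Area = 115.7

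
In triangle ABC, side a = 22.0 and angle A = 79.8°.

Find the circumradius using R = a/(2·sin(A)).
R = a/(2·sin(A)) = 22.0/(2·sin(79.8°))
sin(79.8°) ≈ 0.984196
R ≈ 22.0/(2·0.984196) = 22.0/1.96839 ≈ 11.1766

R = 11.18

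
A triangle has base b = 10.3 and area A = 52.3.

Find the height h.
A = ½·b·h  ⇒  h = 2A/b = 2·52.3/10.3 = 104.6/10.3 ≈ 10.1553

h = 10.16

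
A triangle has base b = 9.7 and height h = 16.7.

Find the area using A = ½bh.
A = ½·b·h = ½·9.7·16.7 = ½·161.99 = 80.995

Area = 80.995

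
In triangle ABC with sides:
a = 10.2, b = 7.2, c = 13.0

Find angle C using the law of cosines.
c² = a² + b² − 2ab·cos(C)  ⇒  cos(C) = (a² + b² − c²)/(2ab)
cos(C) = (10.2² + 7.2² − 13.0²)/(2·10.2·7.2) = (104.04 + 51.84 − 169)/146.88 = -13.12/146.88 ≈ -0.0893246
C = arccos(-0.0893246) ≈ 95.1248°

C = 95.12°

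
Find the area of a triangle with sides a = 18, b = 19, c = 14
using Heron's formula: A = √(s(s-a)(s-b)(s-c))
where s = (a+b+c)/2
s = (18 + 19 + 14)/2 = 51/2 = 25.5
s − a = 7.5, s − b = 6.5, s − c = 11.5
s(s−a)(s−b)(s−c) = 25.5·7.5·6.5·11.5 = 14295.9375
Area = √14295.9375 ≈ 119.566

s = 25.5, Area = 119.6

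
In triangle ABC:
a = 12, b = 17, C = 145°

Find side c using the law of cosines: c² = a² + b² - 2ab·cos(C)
c² = 12² + 17² − 2·12·17·cos(145°)
cos(145°) ≈ -0.819152
c² ≈ 144 + 289 − 408·(-0.819152) ≈ 433 + 334.214 ≈ 767.214
c ≈ √767.214 ≈ 27.6986

c = 27.7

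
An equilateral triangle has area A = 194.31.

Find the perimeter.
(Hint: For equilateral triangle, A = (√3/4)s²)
A = (√3/4)s²  ⇒  s² = 4A/√3 = 4·194.31/√3 = 777.24/1.73205 ≈ 448.74
s ≈ √448.74 ≈ 21.1835
Perimeter = 3s ≈ 3·21.1835 ≈ 63.5504

Perimeter = 63.55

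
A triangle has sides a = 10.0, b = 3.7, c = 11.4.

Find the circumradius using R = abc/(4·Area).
First find the area with Heron's formula.
s = (10.0 + 3.7 + 11.4)/2 = 12.55
Area = √(s(s−a)(s−b)(s−c)) = √(12.55·2.55·8.85·1.15) ≈ √325.705 ≈ 18.0473
abc = 10.0·3.7·11.4 = 421.8
R = abc/(4·Area) ≈ 421.8/(4·18.0473) = 421.8/72.1892 ≈ 5.84298

R = 5.843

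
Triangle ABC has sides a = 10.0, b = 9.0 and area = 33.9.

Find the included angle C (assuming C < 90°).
Area = ½·a·b·sin(C)  ⇒  sin(C) = 2·Area/(a·b) = 2·33.9/(10.0·9.0) = 67.8/90 ≈ 0.753333
C = arcsin(0.753333) ≈ 48.88° (taking the acute solution since C < 90°)

C = 48.88°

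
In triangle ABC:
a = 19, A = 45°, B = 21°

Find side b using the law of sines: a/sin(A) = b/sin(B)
a/sin(A) = b/sin(B)  ⇒  b = a·sin(B)/sin(A) = 19·sin(21°)/sin(45°)
sin(21°) ≈ 0.358368, sin(45°) ≈ 0.707107
b ≈ 19·0.358368/0.707107 ≈ 6.80899/0.707107 ≈ 9.62937

b = 9.629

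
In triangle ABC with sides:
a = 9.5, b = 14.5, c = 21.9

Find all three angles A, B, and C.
Law of cosines for each angle (a² = 90.25, b² = 210.25, c² = 479.61):
cos(A) = (b² + c² − a²)/(2bc) = (210.25 + 479.61 − 90.25)/(2·14.5·21.9) = 599.61/635.1 ≈ 0.944119  ⇒  A ≈ 19.2448°
cos(B) = (a² + c² − b²)/(2ac) = (90.25 + 479.61 − 210.25)/(2·9.5·21.9) = 359.61/416.1 ≈ 0.864239  ⇒  B ≈ 30.204°
cos(C) = (a² + b² − c²)/(2ab) = (90.25 + 210.25 − 479.61)/(2·9.5·14.5) = -179.11/275.5 ≈ -0.650127  ⇒  C ≈ 130.551°
Check: A + B + C ≈ 180°

A = 19.24°, B = 30.2°, C = 130.6°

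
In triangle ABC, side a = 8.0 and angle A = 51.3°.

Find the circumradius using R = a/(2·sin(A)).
R = a/(2·sin(A)) = 8.0/(2·sin(51.3°))
sin(51.3°) ≈ 0.78043
R ≈ 8.0/(2·0.78043) = 8.0/1.56086 ≈ 5.12538

R = 5.125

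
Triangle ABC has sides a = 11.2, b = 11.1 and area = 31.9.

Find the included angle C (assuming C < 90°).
Area = ½·a·b·sin(C)  ⇒  sin(C) = 2·Area/(a·b) = 2·31.9/(11.2·11.1) = 63.8/124.32 ≈ 0.513192
C = arcsin(0.513192) ≈ 30.8767° (taking the acute solution since C < 90°)

C = 30.88°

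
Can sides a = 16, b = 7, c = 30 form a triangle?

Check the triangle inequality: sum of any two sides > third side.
a + b vs c: 16 + 7 = 23 ≤ 30  ✗
a + c vs b: 16 + 30 = 46 > 7  ✓
b + c vs a: 7 + 30 = 37 > 16  ✓

No: 16 + 7 = 23 is not > 30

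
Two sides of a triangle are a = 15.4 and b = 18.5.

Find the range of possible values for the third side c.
Triangle inequality: |a − b| < c < a + b
|a − b| = |15.4 − 18.5| = 3.1
a + b = 15.4 + 18.5 = 33.9

3.1 < c < 33.9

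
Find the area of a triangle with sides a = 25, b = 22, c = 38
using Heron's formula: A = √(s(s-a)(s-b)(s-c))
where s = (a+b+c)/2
s = (25 + 22 + 38)/2 = 85/2 = 42.5
s − a = 17.5, s − b = 20.5, s − c = 4.5
s(s−a)(s−b)(s−c) = 42.5·17.5·20.5·4.5 = 68610.9375
Area = √68610.9375 ≈ 261.937

s = 42.5, Area = 261.9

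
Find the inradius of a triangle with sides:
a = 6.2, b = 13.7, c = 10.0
r = Area/s where s is the semi-perimeter.
s = (6.2 + 13.7 + 10.0)/2 = 29.9/2 = 14.95
Area = √(s(s−a)(s−b)(s−c)) = √(14.95·8.75·1.25·4.95) ≈ √809.402 ≈ 28.45
r ≈ 28.45/14.95 ≈ 1.90301

r = 1.903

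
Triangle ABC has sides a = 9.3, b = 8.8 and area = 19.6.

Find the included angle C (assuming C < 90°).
Area = ½·a·b·sin(C)  ⇒  sin(C) = 2·Area/(a·b) = 2·19.6/(9.3·8.8) = 39.2/81.84 ≈ 0.478983
C = arcsin(0.478983) ≈ 28.619° (taking the acute solution since C < 90°)

C = 28.62°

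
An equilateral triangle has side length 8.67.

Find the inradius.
r = Area/s with s the semi-perimeter.
Area = (√3/4)·8.67² = (√3/4)·75.1689 ≈ 0.433013·75.1689 ≈ 32.5491
s = 3·8.67/2 = 13.005
r ≈ 32.5491/13.005 ≈ 2.50281
(Equivalently r = side/(2√3) = 8.67/3.4641 ≈ 2.50281.)

r = 2.503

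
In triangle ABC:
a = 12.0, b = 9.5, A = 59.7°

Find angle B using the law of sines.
a/sin(A) = b/sin(B)  ⇒  sin(B) = b·sin(A)/a = 9.5·sin(59.7°)/12.0
sin(59.7°) ≈ 0.863396
sin(B) ≈ 9.5·0.863396/12.0 ≈ 8.20226/12.0 ≈ 0.683521
B = arcsin(0.683521) ≈ 43.1194°
(Since b ≤ a we need B ≤ A, so the obtuse alternative 180° − 43.1194° ≈ 136.881° is rejected.)

B = 43.12°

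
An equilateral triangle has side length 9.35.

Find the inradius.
r = Area/s with s the semi-perimeter.
Area = (√3/4)·9.35² = (√3/4)·87.4225 ≈ 0.433013·87.4225 ≈ 37.8551
s = 3·9.35/2 = 14.025
r ≈ 37.8551/14.025 ≈ 2.69911
(Equivalently r = side/(2√3) = 9.35/3.4641 ≈ 2.69911.)

r = 2.699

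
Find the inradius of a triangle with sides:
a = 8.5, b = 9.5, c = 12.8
r = Area/s where s is the semi-perimeter.
s = (8.5 + 9.5 + 12.8)/2 = 30.8/2 = 15.4
Area = √(s(s−a)(s−b)(s−c)) = √(15.4·6.9·5.9·2.6) ≈ √1630.03 ≈ 40.3736
r ≈ 40.3736/15.4 ≈ 2.62166

r = 2.622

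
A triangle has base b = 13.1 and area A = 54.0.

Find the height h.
A = ½·b·h  ⇒  h = 2A/b = 2·54.0/13.1 = 108/13.1 ≈ 8.24427

h = 8.244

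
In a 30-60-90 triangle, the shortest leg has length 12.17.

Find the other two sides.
In a 30-60-90 triangle the sides are in ratio 1 : √3 : 2 (short leg : long leg : hypotenuse).
Long leg = 12.17·√3 ≈ 12.17·1.73205 ≈ 21.0791
Hypotenuse = 2·12.17 = 24.34

Long leg = 12.17√3 = 21.08, Hypotenuse = 24.34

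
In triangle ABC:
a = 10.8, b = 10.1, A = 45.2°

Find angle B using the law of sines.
a/sin(A) = b/sin(B)  ⇒  sin(B) = b·sin(A)/a = 10.1·sin(45.2°)/10.8
sin(45.2°) ≈ 0.709571
sin(B) ≈ 10.1·0.709571/10.8 ≈ 7.16666/10.8 ≈ 0.66358
B = arcsin(0.66358) ≈ 41.5735°
(Since b ≤ a we need B ≤ A, so the obtuse alternative 180° − 41.5735° ≈ 138.427° is rejected.)

B = 41.57°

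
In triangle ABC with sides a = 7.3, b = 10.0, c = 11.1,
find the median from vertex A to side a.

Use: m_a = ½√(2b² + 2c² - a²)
m_a = ½√(2·10.0² + 2·11.1² − 7.3²) = ½√(2·100 + 2·123.21 − 53.29) = ½√(200 + 246.42 − 53.29) = ½√393.13
√393.13 ≈ 19.8275, so m_a ≈ 9.91375

m_a = 9.914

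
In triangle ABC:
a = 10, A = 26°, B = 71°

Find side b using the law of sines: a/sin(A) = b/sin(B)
a/sin(A) = b/sin(B)  ⇒  b = a·sin(B)/sin(A) = 10·sin(71°)/sin(26°)
sin(71°) ≈ 0.945519, sin(26°) ≈ 0.438371
b ≈ 10·0.945519/0.438371 ≈ 9.45519/0.438371 ≈ 21.5689

b = 21.57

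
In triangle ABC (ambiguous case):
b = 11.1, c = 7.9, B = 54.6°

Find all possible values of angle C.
b/sin(B) = c/sin(C)  ⇒  sin(C) = c·sin(B)/b = 7.9·sin(54.6°)/11.1
sin(54.6°) ≈ 0.815128
sin(C) ≈ 7.9·0.815128/11.1 ≈ 6.43951/11.1 ≈ 0.580136
Candidate 1: C₁ = arcsin(0.580136) ≈ 35.4601°  →  A = 180° − 54.6° − 35.4601° ≈ 89.9399° > 0, valid
Candidate 2: C₂ = 180° − C₁ ≈ 144.54°  →  A = 180° − 54.6° − 144.54° ≈ -19.1399° ≤ 0, not a valid triangle

C = 35.46° (one solution)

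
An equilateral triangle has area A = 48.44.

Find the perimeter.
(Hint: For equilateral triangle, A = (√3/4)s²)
A = (√3/4)s²  ⇒  s² = 4A/√3 = 4·48.44/√3 = 193.76/1.73205 ≈ 111.867
s ≈ √111.867 ≈ 10.5767
Perimeter = 3s ≈ 3·10.5767 ≈ 31.7302

Perimeter = 31.73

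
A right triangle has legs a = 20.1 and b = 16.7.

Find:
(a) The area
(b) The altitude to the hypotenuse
(a) The legs are perpendicular, so Area = ½·a·b = ½·20.1·16.7 = ½·335.67 = 167.835
(b) Hypotenuse c = √(a² + b²) = √(404.01 + 278.89) = √682.9 ≈ 26.1324
    Area = ½·c·h_c  ⇒  h_c = 2·Area/c = 335.67/26.1324 ≈ 12.845

Area = 167.835, h_c = 12.84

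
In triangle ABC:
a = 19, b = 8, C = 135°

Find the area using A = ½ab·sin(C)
A = ½·a·b·sin(C) = ½·19·8·sin(135°)
sin(135°) ≈ 0.707107
A ≈ ½·152·0.707107 = 76·0.707107 ≈ 53.7401

Area = 53.74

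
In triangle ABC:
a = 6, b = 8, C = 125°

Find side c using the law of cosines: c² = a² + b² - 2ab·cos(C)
c² = 6² + 8² − 2·6·8·cos(125°)
cos(125°) ≈ -0.573576
c² ≈ 36 + 64 − 96·(-0.573576) ≈ 100 + 55.0633 ≈ 155.063
c ≈ √155.063 ≈ 12.4524

c = 12.45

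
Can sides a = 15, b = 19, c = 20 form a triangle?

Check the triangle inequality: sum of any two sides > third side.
a + b vs c: 15 + 19 = 34 > 20  ✓
a + c vs b: 15 + 20 = 35 > 19  ✓
b + c vs a: 19 + 20 = 39 > 15  ✓

Yes, triangle inequality satisfied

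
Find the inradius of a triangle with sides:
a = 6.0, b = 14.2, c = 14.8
r = Area/s where s is the semi-perimeter.
s = (6.0 + 14.2 + 14.8)/2 = 35/2 = 17.5
Area = √(s(s−a)(s−b)(s−c)) = √(17.5·11.5·3.3·2.7) ≈ √1793.14 ≈ 42.3455
r ≈ 42.3455/17.5 ≈ 2.41974

r = 2.42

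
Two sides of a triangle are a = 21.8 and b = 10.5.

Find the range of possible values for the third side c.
Triangle inequality: |a − b| < c < a + b
|a − b| = |21.8 − 10.5| = 11.3
a + b = 21.8 + 10.5 = 32.3

11.3 < c < 32.3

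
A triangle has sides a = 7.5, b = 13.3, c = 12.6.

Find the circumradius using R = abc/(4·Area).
First find the area with Heron's formula.
s = (7.5 + 13.3 + 12.6)/2 = 16.7
Area = √(s(s−a)(s−b)(s−c)) = √(16.7·9.2·3.4·4.1) ≈ √2141.74 ≈ 46.279
abc = 7.5·13.3·12.6 = 1256.85
R = abc/(4·Area) ≈ 1256.85/(4·46.279) = 1256.85/185.116 ≈ 6.78953

R = 6.79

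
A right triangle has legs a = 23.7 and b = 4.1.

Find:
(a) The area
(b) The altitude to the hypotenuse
(a) The legs are perpendicular, so Area = ½·a·b = ½·23.7·4.1 = ½·97.17 = 48.585
(b) Hypotenuse c = √(a² + b²) = √(561.69 + 16.81) = √578.5 ≈ 24.052
    Area = ½·c·h_c  ⇒  h_c = 2·Area/c = 97.17/24.052 ≈ 4.03999

Area = 48.585, h_c = 4.04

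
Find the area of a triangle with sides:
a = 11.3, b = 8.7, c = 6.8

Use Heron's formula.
s = (11.3 + 8.7 + 6.8)/2 = 26.8/2 = 13.4
s − a = 2.1, s − b = 4.7, s − c = 6.6
s(s−a)(s−b)(s−c) = 13.4·2.1·4.7·6.6 ≈ 872.903
Area = √872.903 ≈ 29.5449

Area = 29.54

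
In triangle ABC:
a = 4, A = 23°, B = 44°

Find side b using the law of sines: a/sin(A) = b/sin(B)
a/sin(A) = b/sin(B)  ⇒  b = a·sin(B)/sin(A) = 4·sin(44°)/sin(23°)
sin(44°) ≈ 0.694658, sin(23°) ≈ 0.390731
b ≈ 4·0.694658/0.390731 ≈ 2.77863/0.390731 ≈ 7.11137

b = 7.111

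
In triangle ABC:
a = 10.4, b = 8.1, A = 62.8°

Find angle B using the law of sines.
a/sin(A) = b/sin(B)  ⇒  sin(B) = b·sin(A)/a = 8.1·sin(62.8°)/10.4
sin(62.8°) ≈ 0.889416
sin(B) ≈ 8.1·0.889416/10.4 ≈ 7.20427/10.4 ≈ 0.692719
B = arcsin(0.692719) ≈ 43.8457°
(Since b ≤ a we need B ≤ A, so the obtuse alternative 180° − 43.8457° ≈ 136.154° is rejected.)

B = 43.85°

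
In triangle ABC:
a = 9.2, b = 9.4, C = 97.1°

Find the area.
Two sides and the included angle (SAS): A = ½·a·b·sin(C) = ½·9.2·9.4·sin(97.1°)
sin(97.1°) ≈ 0.992332
A ≈ ½·86.48·0.992332 = 43.24·0.992332 ≈ 42.9084

Area = 42.91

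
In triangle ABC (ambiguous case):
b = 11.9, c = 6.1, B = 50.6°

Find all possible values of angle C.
b/sin(B) = c/sin(C)  ⇒  sin(C) = c·sin(B)/b = 6.1·sin(50.6°)/11.9
sin(50.6°) ≈ 0.772734
sin(C) ≈ 6.1·0.772734/11.9 ≈ 4.71367/11.9 ≈ 0.396107
Candidate 1: C₁ = arcsin(0.396107) ≈ 23.335°  →  A = 180° − 50.6° − 23.335° ≈ 106.065° > 0, valid
Candidate 2: C₂ = 180° − C₁ ≈ 156.665°  →  A = 180° − 50.6° − 156.665° ≈ -27.265° ≤ 0, not a valid triangle

C = 23.34° (one solution)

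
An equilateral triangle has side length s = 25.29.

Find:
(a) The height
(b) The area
(a) The height splits the triangle into two 30-60-90 halves: h = s·√3/2 = 25.29·1.73205/2 ≈ 43.8036/2 ≈ 21.9018
(b) Area = (√3/4)·s² = (√3/4)·25.29² = (√3/4)·639.5841 ≈ 0.433013·639.5841 ≈ 276.948

Height = 21.9, Area = 276.9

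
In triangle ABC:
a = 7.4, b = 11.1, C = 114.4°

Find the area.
Two sides and the included angle (SAS): A = ½·a·b·sin(C) = ½·7.4·11.1·sin(114.4°)
sin(114.4°) ≈ 0.910684
A ≈ ½·82.14·0.910684 = 41.07·0.910684 ≈ 37.4018

Area = 37.4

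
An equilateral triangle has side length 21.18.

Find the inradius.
r = Area/s with s the semi-perimeter.
Area = (√3/4)·21.18² = (√3/4)·448.5924 ≈ 0.433013·448.5924 ≈ 194.246
s = 3·21.18/2 = 31.77
r ≈ 194.246/31.77 ≈ 6.11414
(Equivalently r = side/(2√3) = 21.18/3.4641 ≈ 6.11414.)

r = 6.114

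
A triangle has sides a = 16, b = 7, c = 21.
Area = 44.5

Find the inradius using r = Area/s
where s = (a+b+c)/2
s = (16 + 7 + 21)/2 = 44/2 = 22
r = Area/s = 44.5/22 ≈ 2.02273

r = 2.023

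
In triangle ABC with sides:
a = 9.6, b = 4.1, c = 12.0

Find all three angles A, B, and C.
Law of cosines for each angle (a² = 92.16, b² = 16.81, c² = 144):
cos(A) = (b² + c² − a²)/(2bc) = (16.81 + 144 − 92.16)/(2·4.1·12.0) = 68.65/98.4 ≈ 0.697663  ⇒  A ≈ 45.7602°
cos(B) = (a² + c² − b²)/(2ac) = (92.16 + 144 − 16.81)/(2·9.6·12.0) = 219.35/230.4 ≈ 0.95204  ⇒  B ≈ 17.8168°
cos(C) = (a² + b² − c²)/(2ab) = (92.16 + 16.81 − 144)/(2·9.6·4.1) = -35.03/78.72 ≈ -0.444995  ⇒  C ≈ 116.423°
Check: A + B + C ≈ 180°

A = 45.76°, B = 17.82°, C = 116.4°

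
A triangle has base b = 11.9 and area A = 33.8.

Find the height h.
A = ½·b·h  ⇒  h = 2A/b = 2·33.8/11.9 = 67.6/11.9 ≈ 5.68067

h = 5.681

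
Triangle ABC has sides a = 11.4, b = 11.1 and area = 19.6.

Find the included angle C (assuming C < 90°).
Area = ½·a·b·sin(C)  ⇒  sin(C) = 2·Area/(a·b) = 2·19.6/(11.4·11.1) = 39.2/126.54 ≈ 0.309783
C = arcsin(0.309783) ≈ 18.0462° (taking the acute solution since C < 90°)

C = 18.05°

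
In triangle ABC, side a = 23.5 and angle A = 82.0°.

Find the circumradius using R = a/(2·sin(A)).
R = a/(2·sin(A)) = 23.5/(2·sin(82.0°))
sin(82.0°) ≈ 0.990268
R ≈ 23.5/(2·0.990268) = 23.5/1.98054 ≈ 11.8655

R = 11.87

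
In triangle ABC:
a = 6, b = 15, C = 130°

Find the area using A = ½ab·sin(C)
A = ½·a·b·sin(C) = ½·6·15·sin(130°)
sin(130°) ≈ 0.766044
A ≈ ½·90·0.766044 = 45·0.766044 ≈ 34.472

Area = 34.47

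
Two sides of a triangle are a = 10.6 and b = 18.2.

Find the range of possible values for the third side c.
Triangle inequality: |a − b| < c < a + b
|a − b| = |10.6 − 18.2| = 7.6
a + b = 10.6 + 18.2 = 28.8

7.6 < c < 28.8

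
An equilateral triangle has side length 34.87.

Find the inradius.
r = Area/s with s the semi-perimeter.
Area = (√3/4)·34.87² = (√3/4)·1215.9169 ≈ 0.433013·1215.9169 ≈ 526.507
s = 3·34.87/2 = 52.305
r ≈ 526.507/52.305 ≈ 10.0661
(Equivalently r = side/(2√3) = 34.87/3.4641 ≈ 10.0661.)

r = 10.07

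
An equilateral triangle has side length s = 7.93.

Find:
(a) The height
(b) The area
(a) The height splits the triangle into two 30-60-90 halves: h = s·√3/2 = 7.93·1.73205/2 ≈ 13.7352/2 ≈ 6.86758
(b) Area = (√3/4)·s² = (√3/4)·7.93² = (√3/4)·62.8849 ≈ 0.433013·62.8849 ≈ 27.23

Height = 6.868, Area = 27.23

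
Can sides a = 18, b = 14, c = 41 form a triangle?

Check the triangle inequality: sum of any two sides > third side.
a + b vs c: 18 + 14 = 32 ≤ 41  ✗
a + c vs b: 18 + 41 = 59 > 14  ✓
b + c vs a: 14 + 41 = 55 > 18  ✓

No: 18 + 14 = 32 is not > 41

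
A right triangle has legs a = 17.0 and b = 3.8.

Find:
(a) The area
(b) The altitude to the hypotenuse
(a) The legs are perpendicular, so Area = ½·a·b = ½·17.0·3.8 = ½·64.6 = 32.3
(b) Hypotenuse c = √(a² + b²) = √(289 + 14.44) = √303.44 ≈ 17.4195
    Area = ½·c·h_c  ⇒  h_c = 2·Area/c = 64.6/17.4195 ≈ 3.70848

Area = 32.3, h_c = 3.708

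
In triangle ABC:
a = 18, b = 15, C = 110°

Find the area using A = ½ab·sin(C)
A = ½·a·b·sin(C) = ½·18·15·sin(110°)
sin(110°) ≈ 0.939693
A ≈ ½·270·0.939693 = 135·0.939693 ≈ 126.859

Area = 126.9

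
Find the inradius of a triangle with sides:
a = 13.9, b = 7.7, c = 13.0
r = Area/s where s is the semi-perimeter.
s = (13.9 + 7.7 + 13.0)/2 = 34.6/2 = 17.3
Area = √(s(s−a)(s−b)(s−c)) = √(17.3·3.4·9.6·4.3) ≈ √2428.09 ≈ 49.2756
r ≈ 49.2756/17.3 ≈ 2.8483

r = 2.848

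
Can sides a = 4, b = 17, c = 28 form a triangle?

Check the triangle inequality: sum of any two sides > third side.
a + b vs c: 4 + 17 = 21 ≤ 28  ✗
a + c vs b: 4 + 28 = 32 > 17  ✓
b + c vs a: 17 + 28 = 45 > 4  ✓

No: 4 + 17 = 21 is not > 28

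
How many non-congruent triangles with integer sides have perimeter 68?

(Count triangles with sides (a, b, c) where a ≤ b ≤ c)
Let a ≤ b ≤ c with a + b + c = 68. The only binding inequality is a + b > c, i.e. 68 − c > c, so c < 68/2; and c ≥ 68/3 since c is the largest side.
So 23 ≤ c ≤ 33. For each c, b runs from ⌈(68 − c)/2⌉ up to c (then a = 68 − b − c satisfies 1 ≤ a ≤ b automatically), giving c − ⌈(68 − c)/2⌉ + 1 choices.
Summing over c: 1 + 3 + 4 + 6 + 7 + 9 + 10 + 12 + 13 + 15 + 16 = 96
Check (closed form: nearest integer to p²/48 for even p, (p+3)²/48 for odd p): 68²/48 = 4624/48 ≈ 96.33 → 96

96 triangles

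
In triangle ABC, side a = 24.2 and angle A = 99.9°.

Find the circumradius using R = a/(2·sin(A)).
R = a/(2·sin(A)) = 24.2/(2·sin(99.9°))
sin(99.9°) ≈ 0.985109
R ≈ 24.2/(2·0.985109) = 24.2/1.97022 ≈ 12.2829

R = 12.28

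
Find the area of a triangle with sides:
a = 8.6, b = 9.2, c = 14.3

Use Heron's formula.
s = (8.6 + 9.2 + 14.3)/2 = 32.1/2 = 16.05
s − a = 7.45, s − b = 6.85, s − c = 1.75
s(s−a)(s−b)(s−c) = 16.05·7.45·6.85·1.75 ≈ 1433.38
Area = √1433.38 ≈ 37.8599

Area = 37.86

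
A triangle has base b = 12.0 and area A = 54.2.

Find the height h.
A = ½·b·h  ⇒  h = 2A/b = 2·54.2/12.0 = 108.4/12.0 ≈ 9.03333

h = 9.033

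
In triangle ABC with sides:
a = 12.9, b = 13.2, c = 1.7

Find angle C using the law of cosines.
c² = a² + b² − 2ab·cos(C)  ⇒  cos(C) = (a² + b² − c²)/(2ab)
cos(C) = (12.9² + 13.2² − 1.7²)/(2·12.9·13.2) = (166.41 + 174.24 − 2.89)/340.56 = 337.76/340.56 ≈ 0.991778
C = arccos(0.991778) ≈ 7.35221°

C = 7.352°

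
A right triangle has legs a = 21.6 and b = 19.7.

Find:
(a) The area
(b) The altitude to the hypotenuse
(a) The legs are perpendicular, so Area = ½·a·b = ½·21.6·19.7 = ½·425.52 = 212.76
(b) Hypotenuse c = √(a² + b²) = √(466.56 + 388.09) = √854.65 ≈ 29.2344
    Area = ½·c·h_c  ⇒  h_c = 2·Area/c = 425.52/29.2344 ≈ 14.5555

Area = 212.76, h_c = 14.56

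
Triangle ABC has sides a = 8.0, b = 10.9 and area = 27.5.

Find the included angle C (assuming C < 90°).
Area = ½·a·b·sin(C)  ⇒  sin(C) = 2·Area/(a·b) = 2·27.5/(8.0·10.9) = 55/87.2 ≈ 0.630734
C = arcsin(0.630734) ≈ 39.1043° (taking the acute solution since C < 90°)

C = 39.1°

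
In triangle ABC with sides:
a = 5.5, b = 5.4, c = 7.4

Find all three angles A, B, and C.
Law of cosines for each angle (a² = 30.25, b² = 29.16, c² = 54.76):
cos(A) = (b² + c² − a²)/(2bc) = (29.16 + 54.76 − 30.25)/(2·5.4·7.4) = 53.67/79.92 ≈ 0.671547  ⇒  A ≈ 47.8135°
cos(B) = (a² + c² − b²)/(2ac) = (30.25 + 54.76 − 29.16)/(2·5.5·7.4) = 55.85/81.4 ≈ 0.686118  ⇒  B ≈ 46.6764°
cos(C) = (a² + b² − c²)/(2ab) = (30.25 + 29.16 − 54.76)/(2·5.5·5.4) = 4.65/59.4 ≈ 0.0782828  ⇒  C ≈ 85.5101°
Check: A + B + C ≈ 180°

A = 47.81°, B = 46.68°, C = 85.51°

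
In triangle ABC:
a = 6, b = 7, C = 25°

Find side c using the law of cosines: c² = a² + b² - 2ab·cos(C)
c² = 6² + 7² − 2·6·7·cos(25°)
cos(25°) ≈ 0.906308
c² ≈ 36 + 49 − 84·(0.906308) ≈ 85 − 76.1299 ≈ 8.87015
c ≈ √8.87015 ≈ 2.97828

c = 2.978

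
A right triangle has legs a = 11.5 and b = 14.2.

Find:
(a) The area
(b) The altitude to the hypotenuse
(a) The legs are perpendicular, so Area = ½·a·b = ½·11.5·14.2 = ½·163.3 = 81.65
(b) Hypotenuse c = √(a² + b²) = √(132.25 + 201.64) = √333.89 ≈ 18.2727
    Area = ½·c·h_c  ⇒  h_c = 2·Area/c = 163.3/18.2727 ≈ 8.93685

Area = 81.65, h_c = 8.937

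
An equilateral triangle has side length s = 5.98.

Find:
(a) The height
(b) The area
(a) The height splits the triangle into two 30-60-90 halves: h = s·√3/2 = 5.98·1.73205/2 ≈ 10.3577/2 ≈ 5.17883
(b) Area = (√3/4)·s² = (√3/4)·5.98² = (√3/4)·35.7604 ≈ 0.433013·35.7604 ≈ 15.4847

Height = 5.179, Area = 15.48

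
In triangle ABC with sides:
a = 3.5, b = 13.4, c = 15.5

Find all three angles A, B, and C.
Law of cosines for each angle (a² = 12.25, b² = 179.56, c² = 240.25):
cos(A) = (b² + c² − a²)/(2bc) = (179.56 + 240.25 − 12.25)/(2·13.4·15.5) = 407.56/415.4 ≈ 0.981127  ⇒  A ≈ 11.1493°
cos(B) = (a² + c² − b²)/(2ac) = (12.25 + 240.25 − 179.56)/(2·3.5·15.5) = 72.94/108.5 ≈ 0.672258  ⇒  B ≈ 47.7584°
cos(C) = (a² + b² − c²)/(2ab) = (12.25 + 179.56 − 240.25)/(2·3.5·13.4) = -48.44/93.8 ≈ -0.516418  ⇒  C ≈ 121.092°
Check: A + B + C ≈ 180°

A = 11.15°, B = 47.76°, C = 121.1°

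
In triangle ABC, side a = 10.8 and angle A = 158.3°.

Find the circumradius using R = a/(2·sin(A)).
R = a/(2·sin(A)) = 10.8/(2·sin(158.3°))
sin(158.3°) ≈ 0.369747
R ≈ 10.8/(2·0.369747) = 10.8/0.739494 ≈ 14.6046

R = 14.6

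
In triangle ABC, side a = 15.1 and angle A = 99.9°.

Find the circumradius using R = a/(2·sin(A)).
R = a/(2·sin(A)) = 15.1/(2·sin(99.9°))
sin(99.9°) ≈ 0.985109
R ≈ 15.1/(2·0.985109) = 15.1/1.97022 ≈ 7.66412

R = 7.664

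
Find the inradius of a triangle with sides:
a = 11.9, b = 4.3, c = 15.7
r = Area/s where s is the semi-perimeter.
s = (11.9 + 4.3 + 15.7)/2 = 31.9/2 = 15.95
Area = √(s(s−a)(s−b)(s−c)) = √(15.95·4.05·11.65·0.25) ≈ √188.14 ≈ 13.7164
r ≈ 13.7164/15.95 ≈ 0.859964

r = 0.86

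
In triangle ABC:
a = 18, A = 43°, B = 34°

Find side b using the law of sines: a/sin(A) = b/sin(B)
a/sin(A) = b/sin(B)  ⇒  b = a·sin(B)/sin(A) = 18·sin(34°)/sin(43°)
sin(34°) ≈ 0.559193, sin(43°) ≈ 0.681998
b ≈ 18·0.559193/0.681998 ≈ 10.0655/0.681998 ≈ 14.7588

b = 14.76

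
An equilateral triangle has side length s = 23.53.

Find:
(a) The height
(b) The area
(a) The height splits the triangle into two 30-60-90 halves: h = s·√3/2 = 23.53·1.73205/2 ≈ 40.7552/2 ≈ 20.3776
(b) Area = (√3/4)·s² = (√3/4)·23.53² = (√3/4)·553.6609 ≈ 0.433013·553.6609 ≈ 239.742

Height = 20.38, Area = 239.7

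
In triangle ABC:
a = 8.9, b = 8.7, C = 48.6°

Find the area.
Two sides and the included angle (SAS): A = ½·a·b·sin(C) = ½·8.9·8.7·sin(48.6°)
sin(48.6°) ≈ 0.750111
A ≈ ½·77.43·0.750111 = 38.715·0.750111 ≈ 29.0406

Area = 29.04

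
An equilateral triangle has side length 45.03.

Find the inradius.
r = Area/s with s the semi-perimeter.
Area = (√3/4)·45.03² = (√3/4)·2027.7009 ≈ 0.433013·2027.7009 ≈ 878.02
s = 3·45.03/2 = 67.545
r ≈ 878.02/67.545 ≈ 12.999
(Equivalently r = side/(2√3) = 45.03/3.4641 ≈ 12.999.)

r = 13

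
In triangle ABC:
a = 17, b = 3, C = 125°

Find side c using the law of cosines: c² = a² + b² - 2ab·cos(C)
c² = 17² + 3² − 2·17·3·cos(125°)
cos(125°) ≈ -0.573576
c² ≈ 289 + 9 − 102·(-0.573576) ≈ 298 + 58.5048 ≈ 356.505
c ≈ √356.505 ≈ 18.8813

c = 18.88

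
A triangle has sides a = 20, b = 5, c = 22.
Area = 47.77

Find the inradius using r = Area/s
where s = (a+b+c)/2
s = (20 + 5 + 22)/2 = 47/2 = 23.5
r = Area/s = 47.77/23.5 ≈ 2.03277

r = 2.033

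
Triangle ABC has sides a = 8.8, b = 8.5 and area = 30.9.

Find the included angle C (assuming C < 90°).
Area = ½·a·b·sin(C)  ⇒  sin(C) = 2·Area/(a·b) = 2·30.9/(8.8·8.5) = 61.8/74.8 ≈ 0.826203
C = arcsin(0.826203) ≈ 55.7107° (taking the acute solution since C < 90°)

C = 55.71°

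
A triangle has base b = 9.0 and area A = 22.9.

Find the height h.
A = ½·b·h  ⇒  h = 2A/b = 2·22.9/9.0 = 45.8/9.0 ≈ 5.08889

h = 5.089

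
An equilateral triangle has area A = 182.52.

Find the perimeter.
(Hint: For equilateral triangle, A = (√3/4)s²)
A = (√3/4)s²  ⇒  s² = 4A/√3 = 4·182.52/√3 = 730.08/1.73205 ≈ 421.512
s ≈ √421.512 ≈ 20.5308
Perimeter = 3s ≈ 3·20.5308 ≈ 61.5923

Perimeter = 61.59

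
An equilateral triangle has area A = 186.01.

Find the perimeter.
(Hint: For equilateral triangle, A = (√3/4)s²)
A = (√3/4)s²  ⇒  s² = 4A/√3 = 4·186.01/√3 = 744.04/1.73205 ≈ 429.572
s ≈ √429.572 ≈ 20.7261
Perimeter = 3s ≈ 3·20.7261 ≈ 62.1783

Perimeter = 62.18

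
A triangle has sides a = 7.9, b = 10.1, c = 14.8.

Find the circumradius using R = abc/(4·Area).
First find the area with Heron's formula.
s = (7.9 + 10.1 + 14.8)/2 = 16.4
Area = √(s(s−a)(s−b)(s−c)) = √(16.4·8.5·6.3·1.6) ≈ √1405.15 ≈ 37.4854
abc = 7.9·10.1·14.8 = 1180.892
R = abc/(4·Area) ≈ 1180.892/(4·37.4854) = 1180.892/149.941 ≈ 7.87569

R = 7.876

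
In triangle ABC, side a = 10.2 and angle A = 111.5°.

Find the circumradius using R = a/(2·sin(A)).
R = a/(2·sin(A)) = 10.2/(2·sin(111.5°))
sin(111.5°) ≈ 0.930418
R ≈ 10.2/(2·0.930418) = 10.2/1.86084 ≈ 5.48141

R = 5.481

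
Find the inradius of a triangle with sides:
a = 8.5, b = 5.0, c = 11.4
r = Area/s where s is the semi-perimeter.
s = (8.5 + 5.0 + 11.4)/2 = 24.9/2 = 12.45
Area = √(s(s−a)(s−b)(s−c)) = √(12.45·3.95·7.45·1.05) ≈ √384.691 ≈ 19.6135
r ≈ 19.6135/12.45 ≈ 1.57538

r = 1.575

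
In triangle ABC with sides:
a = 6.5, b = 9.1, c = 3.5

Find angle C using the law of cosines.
c² = a² + b² − 2ab·cos(C)  ⇒  cos(C) = (a² + b² − c²)/(2ab)
cos(C) = (6.5² + 9.1² − 3.5²)/(2·6.5·9.1) = (42.25 + 82.81 − 12.25)/118.3 = 112.81/118.3 ≈ 0.953593
C = arccos(0.953593) ≈ 17.5237°

C = 17.52°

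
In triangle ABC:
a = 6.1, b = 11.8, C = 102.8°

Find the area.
Two sides and the included angle (SAS): A = ½·a·b·sin(C) = ½·6.1·11.8·sin(102.8°)
sin(102.8°) ≈ 0.975149
A ≈ ½·71.98·0.975149 = 35.99·0.975149 ≈ 35.0956

Area = 35.1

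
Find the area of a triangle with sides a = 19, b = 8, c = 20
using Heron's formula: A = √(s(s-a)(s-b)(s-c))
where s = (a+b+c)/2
s = (19 + 8 + 20)/2 = 47/2 = 23.5
s − a = 4.5, s − b = 15.5, s − c = 3.5
s(s−a)(s−b)(s−c) = 23.5·4.5·15.5·3.5 = 5736.9375
Area = √5736.9375 ≈ 75.7426

s = 23.5, Area = 75.74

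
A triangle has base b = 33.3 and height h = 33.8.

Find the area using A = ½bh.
A = ½·b·h = ½·33.3·33.8 = ½·1125.54 = 562.77

Area = 562.77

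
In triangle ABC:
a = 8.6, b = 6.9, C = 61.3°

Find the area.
Two sides and the included angle (SAS): A = ½·a·b·sin(C) = ½·8.6·6.9·sin(61.3°)
sin(61.3°) ≈ 0.877146
A ≈ ½·59.34·0.877146 = 29.67·0.877146 ≈ 26.0249

Area = 26.02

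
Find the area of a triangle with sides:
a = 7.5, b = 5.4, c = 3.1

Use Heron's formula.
s = (7.5 + 5.4 + 3.1)/2 = 16/2 = 8
s − a = 0.5, s − b = 2.6, s − c = 4.9
s(s−a)(s−b)(s−c) = 8·0.5·2.6·4.9 ≈ 50.96
Area = √50.96 ≈ 7.13863

Area = 7.139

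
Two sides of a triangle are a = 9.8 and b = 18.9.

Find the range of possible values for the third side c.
Triangle inequality: |a − b| < c < a + b
|a − b| = |9.8 − 18.9| = 9.1
a + b = 9.8 + 18.9 = 28.7

9.1 < c < 28.7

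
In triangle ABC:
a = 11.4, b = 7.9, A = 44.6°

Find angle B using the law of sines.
a/sin(A) = b/sin(B)  ⇒  sin(B) = b·sin(A)/a = 7.9·sin(44.6°)/11.4
sin(44.6°) ≈ 0.702153
sin(B) ≈ 7.9·0.702153/11.4 ≈ 5.54701/11.4 ≈ 0.48658
B = arcsin(0.48658) ≈ 29.116°
(Since b ≤ a we need B ≤ A, so the obtuse alternative 180° − 29.116° ≈ 150.884° is rejected.)

B = 29.12°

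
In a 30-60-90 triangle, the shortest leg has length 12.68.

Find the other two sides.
In a 30-60-90 triangle the sides are in ratio 1 : √3 : 2 (short leg : long leg : hypotenuse).
Long leg = 12.68·√3 ≈ 12.68·1.73205 ≈ 21.9624
Hypotenuse = 2·12.68 = 25.36

Long leg = 12.68√3 = 21.96, Hypotenuse = 25.36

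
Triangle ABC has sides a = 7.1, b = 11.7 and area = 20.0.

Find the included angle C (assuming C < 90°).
Area = ½·a·b·sin(C)  ⇒  sin(C) = 2·Area/(a·b) = 2·20.0/(7.1·11.7) = 40/83.07 ≈ 0.481522
C = arcsin(0.481522) ≈ 28.7848° (taking the acute solution since C < 90°)

C = 28.78°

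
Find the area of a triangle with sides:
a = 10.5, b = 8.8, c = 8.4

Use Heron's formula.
s = (10.5 + 8.8 + 8.4)/2 = 27.7/2 = 13.85
s − a = 3.35, s − b = 5.05, s − c = 5.45
s(s−a)(s−b)(s−c) = 13.85·3.35·5.05·5.45 ≈ 1276.98
Area = √1276.98 ≈ 35.7348

Area = 35.73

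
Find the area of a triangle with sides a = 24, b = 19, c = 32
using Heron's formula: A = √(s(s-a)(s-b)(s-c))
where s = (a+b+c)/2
s = (24 + 19 + 32)/2 = 75/2 = 37.5
s − a = 13.5, s − b = 18.5, s − c = 5.5
s(s−a)(s−b)(s−c) = 37.5·13.5·18.5·5.5 = 51510.9375
Area = √51510.9375 ≈ 226.96

s = 37.5, Area = 227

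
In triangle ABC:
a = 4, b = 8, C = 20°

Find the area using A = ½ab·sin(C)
A = ½·a·b·sin(C) = ½·4·8·sin(20°)
sin(20°) ≈ 0.34202
A ≈ ½·32·0.34202 = 16·0.34202 ≈ 5.47232

Area = 5.472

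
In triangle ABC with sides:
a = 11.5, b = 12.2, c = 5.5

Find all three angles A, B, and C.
Law of cosines for each angle (a² = 132.25, b² = 148.84, c² = 30.25):
cos(A) = (b² + c² − a²)/(2bc) = (148.84 + 30.25 − 132.25)/(2·12.2·5.5) = 46.84/134.2 ≈ 0.349031  ⇒  A ≈ 69.5719°
cos(B) = (a² + c² − b²)/(2ac) = (132.25 + 30.25 − 148.84)/(2·11.5·5.5) = 13.66/126.5 ≈ 0.107984  ⇒  B ≈ 83.8009°
cos(C) = (a² + b² − c²)/(2ab) = (132.25 + 148.84 − 30.25)/(2·11.5·12.2) = 250.84/280.6 ≈ 0.893942  ⇒  C ≈ 26.6272°
Check: A + B + C ≈ 180°

A = 69.57°, B = 83.8°, C = 26.63°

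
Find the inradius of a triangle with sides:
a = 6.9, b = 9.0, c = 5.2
r = Area/s where s is the semi-perimeter.
s = (6.9 + 9.0 + 5.2)/2 = 21.1/2 = 10.55
Area = √(s(s−a)(s−b)(s−c)) = √(10.55·3.65·1.55·5.35) ≈ √319.323 ≈ 17.8696
r ≈ 17.8696/10.55 ≈ 1.6938

r = 1.694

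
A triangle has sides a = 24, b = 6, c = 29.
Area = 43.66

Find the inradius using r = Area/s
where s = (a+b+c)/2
s = (24 + 6 + 29)/2 = 59/2 = 29.5
r = Area/s = 43.66/29.5 ≈ 1.48

r = 1.48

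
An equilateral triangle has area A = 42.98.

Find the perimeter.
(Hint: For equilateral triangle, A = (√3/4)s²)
A = (√3/4)s²  ⇒  s² = 4A/√3 = 4·42.98/√3 = 171.92/1.73205 ≈ 99.2581
s ≈ √99.2581 ≈ 9.96283
Perimeter = 3s ≈ 3·9.96283 ≈ 29.8885

Perimeter = 29.89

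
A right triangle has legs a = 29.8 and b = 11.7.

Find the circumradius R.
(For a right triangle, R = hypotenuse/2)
Hypotenuse c = √(a² + b²) = √(888.04 + 136.89) = √1024.93 ≈ 32.0145
R = c/2 ≈ 32.0145/2 ≈ 16.0073

R = 16.01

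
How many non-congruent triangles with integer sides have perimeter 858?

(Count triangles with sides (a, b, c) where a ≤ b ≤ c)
Let a ≤ b ≤ c with a + b + c = 858. The only binding inequality is a + b > c, i.e. 858 − c > c, so c < 858/2; and c ≥ 858/3 since c is the largest side.
So 286 ≤ c ≤ 428. For each c, b runs from ⌈(858 − c)/2⌉ up to c (then a = 858 − b − c satisfies 1 ≤ a ≤ b automatically), giving c − ⌈(858 − c)/2⌉ + 1 choices.
Summing over c: 1 + 2 + 4 + 5 + … + 212 + 214  (143 terms, c = 286, …, 428) = 15337
Check (closed form: nearest integer to p²/48 for even p, (p+3)²/48 for odd p): 858²/48 = 736164/48 ≈ 15336.75 → 15337

15337 triangles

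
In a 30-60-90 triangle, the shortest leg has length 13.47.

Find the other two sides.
In a 30-60-90 triangle the sides are in ratio 1 : √3 : 2 (short leg : long leg : hypotenuse).
Long leg = 13.47·√3 ≈ 13.47·1.73205 ≈ 23.3307
Hypotenuse = 2·13.47 = 26.94

Long leg = 13.47√3 = 23.33, Hypotenuse = 26.94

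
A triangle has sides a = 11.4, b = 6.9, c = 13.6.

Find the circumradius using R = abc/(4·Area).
First find the area with Heron's formula.
s = (11.4 + 6.9 + 13.6)/2 = 15.95
Area = √(s(s−a)(s−b)(s−c)) = √(15.95·4.55·9.05·2.35) ≈ √1543.44 ≈ 39.2866
abc = 11.4·6.9·13.6 = 1069.776
R = abc/(4·Area) ≈ 1069.776/(4·39.2866) = 1069.776/157.146 ≈ 6.80751

R = 6.808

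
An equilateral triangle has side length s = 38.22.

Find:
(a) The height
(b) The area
(a) The height splits the triangle into two 30-60-90 halves: h = s·√3/2 = 38.22·1.73205/2 ≈ 66.199/2 ≈ 33.0995
(b) Area = (√3/4)·s² = (√3/4)·38.22² = (√3/4)·1460.7684 ≈ 0.433013·1460.7684 ≈ 632.531

Height = 33.1, Area = 632.5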